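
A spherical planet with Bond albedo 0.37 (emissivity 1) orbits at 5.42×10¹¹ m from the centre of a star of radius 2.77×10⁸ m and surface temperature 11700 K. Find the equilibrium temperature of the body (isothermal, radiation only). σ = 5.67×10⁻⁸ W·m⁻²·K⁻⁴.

The star's surface emits σT_*⁴; at distance d the flux is S = σT_*⁴(R_*/d)².
S = 5.67×10⁻⁸·(11700)⁴·(2.77×10⁸/5.42×10¹¹)² = 277.5 W/m².
For an isothermal sphere T⁴ = (1−a)S/(4σ) = 7.709×10⁸ K⁴.

T ≈ 167 K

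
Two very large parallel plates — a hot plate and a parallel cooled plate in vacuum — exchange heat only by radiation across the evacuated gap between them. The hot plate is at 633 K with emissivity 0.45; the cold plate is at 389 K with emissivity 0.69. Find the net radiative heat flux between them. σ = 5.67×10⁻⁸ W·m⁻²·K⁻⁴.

For two infinite grey parallel plates, q = σ(T₁⁴ − T₂⁴)/(1/ε₁ + 1/ε₂ − 1).
T₁⁴ − T₂⁴ = 1.606×10¹¹ − 2.290×10¹⁰ = 1.377×10¹¹ K⁴.
1/ε₁ + 1/ε₂ − 1 = 2.222 + 1.449 − 1 = 2.671.
q = 5.67×10⁻⁸ × 1.377×10¹¹ / 2.671.

q ≈ 2920 W/m²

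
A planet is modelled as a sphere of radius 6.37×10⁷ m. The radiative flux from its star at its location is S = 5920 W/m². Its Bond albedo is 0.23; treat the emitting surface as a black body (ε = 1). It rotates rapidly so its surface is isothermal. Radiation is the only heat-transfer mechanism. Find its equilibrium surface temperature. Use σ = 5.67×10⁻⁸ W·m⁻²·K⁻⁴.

T ≈ 377 K

At equilibrium, absorbed power = emitted power.
Absorbing cross-section = πr² = 1.275×10¹⁶ m²; emitting surface = 4πr² = 5.099×10¹⁶ m² (ratio 4).
(1−a)S·A_cross = εσ·A_surf·T⁴  ⇒  T⁴ = (1−a)S/(4σ).
T⁴ = 0.770·5920/(4·5.67×10⁻⁸) = 2.010×10¹⁰ K⁴.
T = (2.010×10¹⁰)^(1/4).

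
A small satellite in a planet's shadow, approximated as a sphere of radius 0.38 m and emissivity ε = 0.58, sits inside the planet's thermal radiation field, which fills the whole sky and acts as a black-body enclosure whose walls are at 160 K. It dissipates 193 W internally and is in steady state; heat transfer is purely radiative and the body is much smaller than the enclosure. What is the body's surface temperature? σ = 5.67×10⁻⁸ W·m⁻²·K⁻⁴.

For a small grey body in a large enclosure, net radiated power = εσA(T⁴ − T_w⁴).
Steady state: P = εσA(T⁴ − T_w⁴) with A = 4πr² = 1.815 m².
T⁴ = P/(εσA) + T_w⁴ = 193/(0.58·5.67×10⁻⁸·1.815) + (160)⁴
    = 3.234×10⁹ + 6.554×10⁸ = 3.890×10⁹ K⁴.

T ≈ 250 K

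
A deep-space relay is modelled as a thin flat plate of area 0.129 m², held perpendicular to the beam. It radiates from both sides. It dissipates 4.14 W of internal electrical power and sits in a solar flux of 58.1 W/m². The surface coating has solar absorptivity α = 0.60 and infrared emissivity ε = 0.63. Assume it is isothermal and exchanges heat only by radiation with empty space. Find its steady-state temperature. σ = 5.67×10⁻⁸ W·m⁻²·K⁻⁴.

At steady state, absorbed solar power + internal power = radiated power.
Absorbed: α·S·A_cross = 0.60·58.1·0.1290 = 4.497 W (cross-section A).
Total input = 4.497 + 4.14 = 8.637 W.
Radiated: εσ·A_surf·T⁴ with A_surf = 2A = 0.2580 m².
T⁴ = 8.637/(0.63·5.67×10⁻⁸·0.2580) = 9.372×10⁸ K⁴.

T ≈ 175 K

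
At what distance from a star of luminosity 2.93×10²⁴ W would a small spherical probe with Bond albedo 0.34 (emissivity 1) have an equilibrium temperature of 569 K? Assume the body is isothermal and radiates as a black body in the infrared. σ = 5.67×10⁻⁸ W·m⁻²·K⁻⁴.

d ≈ 2.54×10⁹ m

For an isothermal black-emitting sphere, (1−a)S·πr² = σ·4πr²·T⁴ ⇒ S = 4σT⁴/(1−a).
S = 4·5.67×10⁻⁸·(569)⁴/0.660 = 36020 W/m².
Flux falls as S = L/(4πd²), so d = √(L/(4πS)) = √(2.93×10²⁴/(4π·36020)).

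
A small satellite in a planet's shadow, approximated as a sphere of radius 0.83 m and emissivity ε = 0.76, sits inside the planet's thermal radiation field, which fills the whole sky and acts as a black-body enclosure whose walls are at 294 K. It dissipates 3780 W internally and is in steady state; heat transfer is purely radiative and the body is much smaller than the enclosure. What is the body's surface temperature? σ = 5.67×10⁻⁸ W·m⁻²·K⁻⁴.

For a small grey body in a large enclosure, net radiated power = εσA(T⁴ − T_w⁴).
Steady state: P = εσA(T⁴ − T_w⁴) with A = 4πr² = 8.657 m².
T⁴ = P/(εσA) + T_w⁴ = 3780/(0.76·5.67×10⁻⁸·8.657) + (294)⁴
    = 1.013×10¹⁰ + 7.471×10⁹ = 1.760×10¹⁰ K⁴.

T ≈ 364 K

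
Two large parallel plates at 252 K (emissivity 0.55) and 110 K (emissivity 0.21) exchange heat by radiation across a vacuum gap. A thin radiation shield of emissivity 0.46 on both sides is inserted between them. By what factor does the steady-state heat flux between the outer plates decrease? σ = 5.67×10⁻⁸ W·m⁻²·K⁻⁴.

factor ≈ 1.60

Without shield: q₀ = σΔ(T⁴)/(1/ε₁+1/ε₂−1) with denominator 5.580.
With shield the two gaps are in series; the resistances add: (1/ε₁+1/ε_s−1)+(1/ε_s+1/ε₂−1) = 2.992+5.936 = 8.928.
Heat-flux ratio q₀/q = 8.928/5.580.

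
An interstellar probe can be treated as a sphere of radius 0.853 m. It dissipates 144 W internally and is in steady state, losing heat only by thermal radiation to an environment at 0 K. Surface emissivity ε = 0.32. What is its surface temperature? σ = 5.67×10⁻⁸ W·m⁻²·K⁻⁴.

Steady state: internal power = radiated power, P = εσA T⁴.
Radiating area A = 4πr² = 9.143 m².
T⁴ = P/(εσA) = 144/(0.32·5.67×10⁻⁸·9.143) = 8.680×10⁸ K⁴.
T = (8.680×10⁸)^(1/4).

T ≈ 172 K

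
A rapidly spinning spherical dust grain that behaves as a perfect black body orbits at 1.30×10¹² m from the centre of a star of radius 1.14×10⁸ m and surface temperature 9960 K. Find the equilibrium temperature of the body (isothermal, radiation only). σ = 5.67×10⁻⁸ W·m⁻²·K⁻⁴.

T ≈ 66.0 K

The star's surface emits σT_*⁴; at distance d the flux is S = σT_*⁴(R_*/d)².
S = 5.67×10⁻⁸·(9960)⁴·(1.14×10⁸/1.30×10¹²)² = 4.291 W/m².
For an isothermal sphere T⁴ = (1−a)S/(4σ) = 1.892×10⁷ K⁴.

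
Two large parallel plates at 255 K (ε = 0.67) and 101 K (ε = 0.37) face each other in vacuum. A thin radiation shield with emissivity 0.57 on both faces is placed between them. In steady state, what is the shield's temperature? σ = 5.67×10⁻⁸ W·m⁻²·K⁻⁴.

In steady state the net flux on the hot side equals that on the cold side.
σ(T₁⁴−T_s⁴)/D₁ = σ(T_s⁴−T₂⁴)/D₂, with D₁ = 1/ε₁+1/ε_s−1 = 2.247, D₂ = 1/ε_s+1/ε₂−1 = 3.457.
Solve for T_s⁴: T_s⁴ = (D₂·T₁⁴ + D₁·T₂⁴)/(D₁+D₂) = 2.604×10⁹ K⁴.

T_s ≈ 226 K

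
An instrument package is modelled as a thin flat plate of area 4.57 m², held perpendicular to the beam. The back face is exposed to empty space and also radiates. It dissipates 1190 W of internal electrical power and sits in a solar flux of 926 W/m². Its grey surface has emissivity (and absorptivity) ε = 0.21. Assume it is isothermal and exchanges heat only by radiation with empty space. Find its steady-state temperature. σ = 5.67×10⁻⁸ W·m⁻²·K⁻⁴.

T ≈ 372 K

At steady state, absorbed solar power + internal power = radiated power.
Absorbed: α·S·A_cross = 0.21·926·4.570 = 888.7 W (cross-section A).
Total input = 888.7 + 1190 = 2079 W.
Radiated: εσ·A_surf·T⁴ with A_surf = 2A = 9.140 m².
T⁴ = 2079/(0.21·5.67×10⁻⁸·9.140) = 1.910×10¹⁰ K⁴.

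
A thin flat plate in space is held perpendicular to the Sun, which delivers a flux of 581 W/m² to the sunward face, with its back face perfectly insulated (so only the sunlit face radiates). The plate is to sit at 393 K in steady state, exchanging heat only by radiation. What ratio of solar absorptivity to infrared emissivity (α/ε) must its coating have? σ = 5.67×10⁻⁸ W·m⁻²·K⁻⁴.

α/ε ≈ 2.33

Balance: αS·A = εσ·1A·T⁴ ⇒ α/ε = σT⁴/S.
α/ε = 5.67×10⁻⁸·(393)⁴/581 = 5.67×10⁻⁸·2.385×10¹⁰/581.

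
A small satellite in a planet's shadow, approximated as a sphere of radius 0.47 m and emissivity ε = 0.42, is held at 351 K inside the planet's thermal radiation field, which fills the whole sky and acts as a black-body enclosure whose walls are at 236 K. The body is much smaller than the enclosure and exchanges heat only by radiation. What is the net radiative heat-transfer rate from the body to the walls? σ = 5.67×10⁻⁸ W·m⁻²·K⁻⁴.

For a small grey body in a large enclosure: P_net = εσA(T_body⁴ − T_wall⁴).
A = 4πr² = 2.776 m²; T_body⁴ − T_wall⁴ = 1.518×10¹⁰ − 3.102×10⁹ = 1.208×10¹⁰ K⁴.
|P_net| = 0.42·5.67×10⁻⁸·2.776·1.208×10¹⁰.

P_net ≈ 798 W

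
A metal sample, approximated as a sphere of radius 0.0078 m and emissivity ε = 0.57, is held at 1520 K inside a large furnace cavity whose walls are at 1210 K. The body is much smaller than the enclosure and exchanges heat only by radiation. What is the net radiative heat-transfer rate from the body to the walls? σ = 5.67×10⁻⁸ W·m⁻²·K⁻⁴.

P_net ≈ 78.9 W

For a small grey body in a large enclosure: P_net = εσA(T_body⁴ − T_wall⁴).
A = 4πr² = 7.645×10⁻⁴ m²; T_body⁴ − T_wall⁴ = 5.338×10¹² − 2.144×10¹² = 3.194×10¹² K⁴.
|P_net| = 0.57·5.67×10⁻⁸·7.645×10⁻⁴·3.194×10¹².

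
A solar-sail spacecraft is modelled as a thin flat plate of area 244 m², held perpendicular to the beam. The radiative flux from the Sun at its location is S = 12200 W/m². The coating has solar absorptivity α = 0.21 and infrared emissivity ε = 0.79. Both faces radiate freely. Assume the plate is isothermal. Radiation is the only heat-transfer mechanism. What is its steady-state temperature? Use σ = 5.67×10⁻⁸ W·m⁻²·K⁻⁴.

At equilibrium, absorbed power = emitted power.
Absorbing cross-section = A = 244.0 m²; emitting surface = 2A = 488.0 m² (ratio 2).
αS·A_cross = εσ·A_surf·T⁴  ⇒  T⁴ = αS/(ε·2σ).
T⁴ = 0.210·12200/(0.79·2·5.67×10⁻⁸) = 2.860×10¹⁰ K⁴.
T = (2.860×10¹⁰)^(1/4).

T ≈ 411 K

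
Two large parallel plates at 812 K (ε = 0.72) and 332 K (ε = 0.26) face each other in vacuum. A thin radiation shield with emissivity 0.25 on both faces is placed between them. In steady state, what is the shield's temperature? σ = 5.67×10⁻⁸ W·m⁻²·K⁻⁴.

In steady state the net flux on the hot side equals that on the cold side.
σ(T₁⁴−T_s⁴)/D₁ = σ(T_s⁴−T₂⁴)/D₂, with D₁ = 1/ε₁+1/ε_s−1 = 4.389, D₂ = 1/ε_s+1/ε₂−1 = 6.846.
Solve for T_s⁴: T_s⁴ = (D₂·T₁⁴ + D₁·T₂⁴)/(D₁+D₂) = 2.697×10¹¹ K⁴.

T_s ≈ 721 K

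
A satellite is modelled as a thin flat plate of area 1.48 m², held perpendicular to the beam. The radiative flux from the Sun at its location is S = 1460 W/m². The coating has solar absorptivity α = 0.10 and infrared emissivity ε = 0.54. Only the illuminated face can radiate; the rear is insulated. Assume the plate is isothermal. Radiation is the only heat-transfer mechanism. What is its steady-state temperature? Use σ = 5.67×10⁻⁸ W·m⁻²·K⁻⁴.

T ≈ 263 K

At equilibrium, absorbed power = emitted power.
Absorbing cross-section = A = 1.480 m²; emitting surface = A = 1.480 m² (ratio 1).
αS·A_cross = εσ·A_surf·T⁴  ⇒  T⁴ = αS/(ε·1σ).
T⁴ = 0.100·1460/(0.54·1·5.67×10⁻⁸) = 4.768×10⁹ K⁴.
T = (4.768×10⁹)^(1/4).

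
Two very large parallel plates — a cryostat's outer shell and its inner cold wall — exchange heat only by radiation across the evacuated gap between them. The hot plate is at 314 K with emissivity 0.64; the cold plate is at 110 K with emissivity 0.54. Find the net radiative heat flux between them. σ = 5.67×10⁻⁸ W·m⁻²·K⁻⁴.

q ≈ 225 W/m²

For two infinite grey parallel plates, q = σ(T₁⁴ − T₂⁴)/(1/ε₁ + 1/ε₂ − 1).
T₁⁴ − T₂⁴ = 9.721×10⁹ − 1.464×10⁸ = 9.575×10⁹ K⁴.
1/ε₁ + 1/ε₂ − 1 = 1.562 + 1.852 − 1 = 2.414.
q = 5.67×10⁻⁸ × 9.575×10⁹ / 2.414.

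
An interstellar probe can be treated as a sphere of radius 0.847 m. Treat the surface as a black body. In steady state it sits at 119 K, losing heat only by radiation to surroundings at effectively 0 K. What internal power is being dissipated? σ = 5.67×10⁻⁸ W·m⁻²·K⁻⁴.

Steady state: P = εσA T⁴.
A = 4πr² = 9.015 m²; T⁴ = (119)⁴ = 2.005×10⁸ K⁴.
P = 1.0 × 5.67×10⁻⁸ × 9.015 × 2.005×10⁸.

P ≈ 103 W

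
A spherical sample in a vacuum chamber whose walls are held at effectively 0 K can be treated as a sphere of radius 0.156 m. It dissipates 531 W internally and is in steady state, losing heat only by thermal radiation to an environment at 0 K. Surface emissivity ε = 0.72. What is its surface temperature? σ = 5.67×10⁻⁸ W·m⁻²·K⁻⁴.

Steady state: internal power = radiated power, P = εσA T⁴.
Radiating area A = 4πr² = 0.3058 m².
T⁴ = P/(εσA) = 531/(0.72·5.67×10⁻⁸·0.3058) = 4.253×10¹⁰ K⁴.
T = (4.253×10¹⁰)^(1/4).

T ≈ 454 K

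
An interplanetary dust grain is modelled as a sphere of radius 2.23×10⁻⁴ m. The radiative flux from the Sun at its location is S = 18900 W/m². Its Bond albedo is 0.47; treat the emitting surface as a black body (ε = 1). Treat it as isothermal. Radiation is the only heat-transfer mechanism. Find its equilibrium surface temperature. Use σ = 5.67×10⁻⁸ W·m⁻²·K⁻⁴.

At equilibrium, absorbed power = emitted power.
Absorbing cross-section = πr² = 1.562×10⁻⁷ m²; emitting surface = 4πr² = 6.249×10⁻⁷ m² (ratio 4).
(1−a)S·A_cross = εσ·A_surf·T⁴  ⇒  T⁴ = (1−a)S/(4σ).
T⁴ = 0.530·18900/(4·5.67×10⁻⁸) = 4.417×10¹⁰ K⁴.
T = (4.417×10¹⁰)^(1/4).

T ≈ 458 K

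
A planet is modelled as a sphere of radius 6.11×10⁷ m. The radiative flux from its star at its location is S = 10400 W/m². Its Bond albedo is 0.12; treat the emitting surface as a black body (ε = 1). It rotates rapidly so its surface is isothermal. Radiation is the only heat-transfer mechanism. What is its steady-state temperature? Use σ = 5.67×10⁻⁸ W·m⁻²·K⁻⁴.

At equilibrium, absorbed power = emitted power.
Absorbing cross-section = πr² = 1.173×10¹⁶ m²; emitting surface = 4πr² = 4.691×10¹⁶ m² (ratio 4).
(1−a)S·A_cross = εσ·A_surf·T⁴  ⇒  T⁴ = (1−a)S/(4σ).
T⁴ = 0.880·10400/(4·5.67×10⁻⁸) = 4.035×10¹⁰ K⁴.
T = (4.035×10¹⁰)^(1/4).

T ≈ 448 K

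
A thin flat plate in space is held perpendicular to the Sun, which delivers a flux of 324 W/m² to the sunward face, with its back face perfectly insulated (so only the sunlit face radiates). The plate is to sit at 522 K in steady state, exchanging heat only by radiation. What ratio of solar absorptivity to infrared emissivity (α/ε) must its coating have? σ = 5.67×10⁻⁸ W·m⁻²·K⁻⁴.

Balance: αS·A = εσ·1A·T⁴ ⇒ α/ε = σT⁴/S.
α/ε = 5.67×10⁻⁸·(522)⁴/324 = 5.67×10⁻⁸·7.425×10¹⁰/324.

α/ε ≈ 13.0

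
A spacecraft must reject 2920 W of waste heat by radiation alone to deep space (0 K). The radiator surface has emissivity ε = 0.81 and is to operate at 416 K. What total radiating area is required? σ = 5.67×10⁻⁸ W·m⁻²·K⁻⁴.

P = εσA T⁴ ⇒ A = P/(εσT⁴).
T⁴ = 2.995×10¹⁰ K⁴.
A = 2920/(0.81 × 5.67×10⁻⁸ × 2.995×10¹⁰).

A ≈ 2.12 m²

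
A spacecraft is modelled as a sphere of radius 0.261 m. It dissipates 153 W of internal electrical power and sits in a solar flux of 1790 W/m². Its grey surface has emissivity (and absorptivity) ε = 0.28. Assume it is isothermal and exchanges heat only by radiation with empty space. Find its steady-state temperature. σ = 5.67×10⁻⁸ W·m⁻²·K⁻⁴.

T ≈ 372 K

At steady state, absorbed solar power + internal power = radiated power.
Absorbed: α·S·A_cross = 0.28·1790·0.2140 = 107.3 W (cross-section πr²).
Total input = 107.3 + 153 = 260.3 W.
Radiated: εσ·A_surf·T⁴ with A_surf = 4πr² = 0.8560 m².
T⁴ = 260.3/(0.28·5.67×10⁻⁸·0.8560) = 1.915×10¹⁰ K⁴.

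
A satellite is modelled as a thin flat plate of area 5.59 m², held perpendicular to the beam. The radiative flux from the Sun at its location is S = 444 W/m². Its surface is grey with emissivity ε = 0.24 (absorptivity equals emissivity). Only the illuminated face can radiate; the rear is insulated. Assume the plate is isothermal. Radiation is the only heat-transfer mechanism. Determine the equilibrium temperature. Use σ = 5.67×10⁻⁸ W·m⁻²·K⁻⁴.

At equilibrium, absorbed power = emitted power.
Absorbing cross-section = A = 5.590 m²; emitting surface = A = 5.590 m² (ratio 1).
εS·A_cross = εσ·A_surf·T⁴  ⇒  T⁴ = S/(1σ)   (ε cancels).
T⁴ = 444/(1·5.67×10⁻⁸) = 7.831×10⁹ K⁴.
T = (7.831×10⁹)^(1/4).

T ≈ 297 K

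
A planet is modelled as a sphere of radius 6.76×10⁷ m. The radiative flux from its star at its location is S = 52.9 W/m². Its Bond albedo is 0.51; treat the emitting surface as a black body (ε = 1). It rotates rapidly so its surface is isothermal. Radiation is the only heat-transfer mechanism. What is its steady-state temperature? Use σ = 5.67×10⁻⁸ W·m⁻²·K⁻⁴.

At equilibrium, absorbed power = emitted power.
Absorbing cross-section = πr² = 1.436×10¹⁶ m²; emitting surface = 4πr² = 5.743×10¹⁶ m² (ratio 4).
(1−a)S·A_cross = εσ·A_surf·T⁴  ⇒  T⁴ = (1−a)S/(4σ).
T⁴ = 0.490·52.9/(4·5.67×10⁻⁸) = 1.143×10⁸ K⁴.
T = (1.143×10⁸)^(1/4).

T ≈ 103 K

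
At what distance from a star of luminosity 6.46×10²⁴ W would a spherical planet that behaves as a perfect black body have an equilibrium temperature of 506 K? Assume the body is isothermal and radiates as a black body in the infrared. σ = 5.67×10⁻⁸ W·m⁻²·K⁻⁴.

d ≈ 5.88×10⁹ m

For an isothermal black-emitting sphere, (1−a)S·πr² = σ·4πr²·T⁴ ⇒ S = 4σT⁴/(1−a).
S = 4·5.67×10⁻⁸·(506)⁴/1.00 = 14870 W/m².
Flux falls as S = L/(4πd²), so d = √(L/(4πS)) = √(6.46×10²⁴/(4π·14870)).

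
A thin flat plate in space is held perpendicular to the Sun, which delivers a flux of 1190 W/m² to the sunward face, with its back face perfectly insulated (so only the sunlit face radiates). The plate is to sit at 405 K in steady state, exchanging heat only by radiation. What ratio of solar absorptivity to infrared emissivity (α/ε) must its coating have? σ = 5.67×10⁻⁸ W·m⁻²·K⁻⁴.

Balance: αS·A = εσ·1A·T⁴ ⇒ α/ε = σT⁴/S.
α/ε = 5.67×10⁻⁸·(405)⁴/1190 = 5.67×10⁻⁸·2.690×10¹⁰/1190.

α/ε ≈ 1.28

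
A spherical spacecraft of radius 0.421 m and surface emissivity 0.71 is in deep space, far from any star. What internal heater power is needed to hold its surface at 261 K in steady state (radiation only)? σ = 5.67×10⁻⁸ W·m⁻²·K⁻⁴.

P = εσ·4πr²·T⁴.
4πr² = 2.227 m²; T⁴ = 4.640×10⁹ K⁴.
P = 0.71·5.67×10⁻⁸·2.227·4.640×10⁹.

P ≈ 416 W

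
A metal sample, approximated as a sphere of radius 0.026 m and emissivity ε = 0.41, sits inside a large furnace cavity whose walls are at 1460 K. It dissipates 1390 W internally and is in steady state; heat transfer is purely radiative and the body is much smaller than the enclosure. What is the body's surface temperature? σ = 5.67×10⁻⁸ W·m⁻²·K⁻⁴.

T ≈ 1840 K

For a small grey body in a large enclosure, net radiated power = εσA(T⁴ − T_w⁴).
Steady state: P = εσA(T⁴ − T_w⁴) with A = 4πr² = 0.008495 m².
T⁴ = P/(εσA) + T_w⁴ = 1390/(0.41·5.67×10⁻⁸·0.008495) + (1460)⁴
    = 7.039×10¹² + 4.544×10¹² = 1.158×10¹³ K⁴.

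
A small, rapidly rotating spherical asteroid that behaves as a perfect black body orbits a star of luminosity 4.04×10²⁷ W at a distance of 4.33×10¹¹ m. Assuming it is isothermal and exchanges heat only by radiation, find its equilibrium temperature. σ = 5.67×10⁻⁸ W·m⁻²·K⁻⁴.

First find the stellar flux at distance d: S = L/(4πd²) = 4.04×10²⁷/(4π·(4.33×10¹¹)²) = 1715 W/m².
For an isothermal sphere, absorbed (1−a)S·πr² = emitted σ·4πr²·T⁴, so T⁴ = (1−a)S/(4σ).
T⁴ = 1.00·1715/(4·5.67×10⁻⁸) = 7.561×10⁹ K⁴.

T ≈ 295 K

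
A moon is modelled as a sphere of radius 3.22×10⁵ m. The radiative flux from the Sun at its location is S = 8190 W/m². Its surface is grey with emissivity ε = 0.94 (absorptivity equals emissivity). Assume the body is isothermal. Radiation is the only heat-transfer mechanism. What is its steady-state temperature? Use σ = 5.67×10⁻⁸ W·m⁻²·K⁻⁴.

At equilibrium, absorbed power = emitted power.
Absorbing cross-section = πr² = 3.257×10¹¹ m²; emitting surface = 4πr² = 1.303×10¹² m² (ratio 4).
εS·A_cross = εσ·A_surf·T⁴  ⇒  T⁴ = S/(4σ)   (ε cancels).
T⁴ = 8190/(4·5.67×10⁻⁸) = 3.611×10¹⁰ K⁴.
T = (3.611×10¹⁰)^(1/4).

T ≈ 436 K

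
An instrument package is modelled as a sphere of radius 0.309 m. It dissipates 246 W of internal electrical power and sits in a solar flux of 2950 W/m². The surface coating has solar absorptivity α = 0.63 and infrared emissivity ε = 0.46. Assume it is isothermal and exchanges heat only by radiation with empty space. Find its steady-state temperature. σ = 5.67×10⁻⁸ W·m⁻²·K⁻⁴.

T ≈ 400 K

At steady state, absorbed solar power + internal power = radiated power.
Absorbed: α·S·A_cross = 0.63·2950·0.3000 = 557.5 W (cross-section πr²).
Total input = 557.5 + 246 = 803.5 W.
Radiated: εσ·A_surf·T⁴ with A_surf = 4πr² = 1.200 m².
T⁴ = 803.5/(0.46·5.67×10⁻⁸·1.200) = 2.567×10¹⁰ K⁴.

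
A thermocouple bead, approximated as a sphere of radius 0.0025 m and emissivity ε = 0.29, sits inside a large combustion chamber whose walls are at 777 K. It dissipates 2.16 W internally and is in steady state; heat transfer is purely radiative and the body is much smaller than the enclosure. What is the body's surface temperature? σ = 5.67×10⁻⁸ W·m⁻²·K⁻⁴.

T ≈ 1190 K

For a small grey body in a large enclosure, net radiated power = εσA(T⁴ − T_w⁴).
Steady state: P = εσA(T⁴ − T_w⁴) with A = 4πr² = 7.854×10⁻⁵ m².
T⁴ = P/(εσA) + T_w⁴ = 2.16/(0.29·5.67×10⁻⁸·7.854×10⁻⁵) + (777)⁴
    = 1.673×10¹² + 3.645×10¹¹ = 2.037×10¹² K⁴.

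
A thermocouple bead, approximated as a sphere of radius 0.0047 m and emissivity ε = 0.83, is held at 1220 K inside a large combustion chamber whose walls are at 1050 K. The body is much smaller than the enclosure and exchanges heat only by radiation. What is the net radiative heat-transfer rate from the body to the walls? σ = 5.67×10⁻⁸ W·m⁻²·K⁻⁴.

P_net ≈ 13.1 W

For a small grey body in a large enclosure: P_net = εσA(T_body⁴ − T_wall⁴).
A = 4πr² = 2.776×10⁻⁴ m²; T_body⁴ − T_wall⁴ = 2.215×10¹² − 1.216×10¹² = 9.998×10¹¹ K⁴.
|P_net| = 0.83·5.67×10⁻⁸·2.776×10⁻⁴·9.998×10¹¹.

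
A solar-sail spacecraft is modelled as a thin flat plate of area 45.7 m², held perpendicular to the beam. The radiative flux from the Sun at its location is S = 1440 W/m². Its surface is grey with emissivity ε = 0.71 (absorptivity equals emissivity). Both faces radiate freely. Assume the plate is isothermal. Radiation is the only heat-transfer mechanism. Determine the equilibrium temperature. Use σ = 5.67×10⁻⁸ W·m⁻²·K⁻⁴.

T ≈ 336 K

At equilibrium, absorbed power = emitted power.
Absorbing cross-section = A = 45.70 m²; emitting surface = 2A = 91.40 m² (ratio 2).
εS·A_cross = εσ·A_surf·T⁴  ⇒  T⁴ = S/(2σ)   (ε cancels).
T⁴ = 1440/(2·5.67×10⁻⁸) = 1.270×10¹⁰ K⁴.
T = (1.270×10¹⁰)^(1/4).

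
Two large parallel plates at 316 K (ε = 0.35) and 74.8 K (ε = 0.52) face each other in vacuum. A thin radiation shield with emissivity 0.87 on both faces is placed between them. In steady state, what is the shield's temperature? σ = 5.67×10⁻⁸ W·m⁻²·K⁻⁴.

T_s ≈ 253 K

In steady state the net flux on the hot side equals that on the cold side.
σ(T₁⁴−T_s⁴)/D₁ = σ(T_s⁴−T₂⁴)/D₂, with D₁ = 1/ε₁+1/ε_s−1 = 3.007, D₂ = 1/ε_s+1/ε₂−1 = 2.073.
Solve for T_s⁴: T_s⁴ = (D₂·T₁⁴ + D₁·T₂⁴)/(D₁+D₂) = 4.087×10⁹ K⁴.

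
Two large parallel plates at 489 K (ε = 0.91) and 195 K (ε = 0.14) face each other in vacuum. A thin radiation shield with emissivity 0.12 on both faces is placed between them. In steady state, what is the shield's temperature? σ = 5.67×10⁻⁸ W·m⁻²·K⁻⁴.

In steady state the net flux on the hot side equals that on the cold side.
σ(T₁⁴−T_s⁴)/D₁ = σ(T_s⁴−T₂⁴)/D₂, with D₁ = 1/ε₁+1/ε_s−1 = 8.432, D₂ = 1/ε_s+1/ε₂−1 = 14.48.
Solve for T_s⁴: T_s⁴ = (D₂·T₁⁴ + D₁·T₂⁴)/(D₁+D₂) = 3.666×10¹⁰ K⁴.

T_s ≈ 438 K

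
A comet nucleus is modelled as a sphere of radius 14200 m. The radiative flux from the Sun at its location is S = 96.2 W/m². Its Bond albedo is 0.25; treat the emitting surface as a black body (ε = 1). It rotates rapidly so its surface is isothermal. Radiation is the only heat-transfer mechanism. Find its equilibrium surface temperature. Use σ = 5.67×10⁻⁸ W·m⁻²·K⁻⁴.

At equilibrium, absorbed power = emitted power.
Absorbing cross-section = πr² = 6.335×10⁸ m²; emitting surface = 4πr² = 2.534×10⁹ m² (ratio 4).
(1−a)S·A_cross = εσ·A_surf·T⁴  ⇒  T⁴ = (1−a)S/(4σ).
T⁴ = 0.750·96.2/(4·5.67×10⁻⁸) = 3.181×10⁸ K⁴.
T = (3.181×10⁸)^(1/4).

T ≈ 134 K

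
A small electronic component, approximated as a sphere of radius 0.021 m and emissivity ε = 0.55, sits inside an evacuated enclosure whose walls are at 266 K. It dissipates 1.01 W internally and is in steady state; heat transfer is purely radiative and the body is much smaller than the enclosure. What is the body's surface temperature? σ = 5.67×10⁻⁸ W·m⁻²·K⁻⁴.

T ≈ 323 K

For a small grey body in a large enclosure, net radiated power = εσA(T⁴ − T_w⁴).
Steady state: P = εσA(T⁴ − T_w⁴) with A = 4πr² = 0.005542 m².
T⁴ = P/(εσA) + T_w⁴ = 1.01/(0.55·5.67×10⁻⁸·0.005542) + (266)⁴
    = 5.844×10⁹ + 5.006×10⁹ = 1.085×10¹⁰ K⁴.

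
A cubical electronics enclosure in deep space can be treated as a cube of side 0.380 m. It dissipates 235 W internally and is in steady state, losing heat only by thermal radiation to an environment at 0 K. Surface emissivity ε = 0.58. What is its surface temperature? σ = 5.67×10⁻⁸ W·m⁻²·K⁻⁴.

T ≈ 301 K

Steady state: internal power = radiated power, P = εσA T⁴.
Radiating area A = 6L² = 0.8664 m².
T⁴ = P/(εσA) = 235/(0.58·5.67×10⁻⁸·0.8664) = 8.248×10⁹ K⁴.
T = (8.248×10⁹)^(1/4).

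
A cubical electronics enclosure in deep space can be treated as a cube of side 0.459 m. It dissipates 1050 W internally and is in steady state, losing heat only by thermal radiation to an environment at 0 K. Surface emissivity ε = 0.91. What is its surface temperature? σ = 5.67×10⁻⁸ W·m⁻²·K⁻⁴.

Steady state: internal power = radiated power, P = εσA T⁴.
Radiating area A = 6L² = 1.264 m².
T⁴ = P/(εσA) = 1050/(0.91·5.67×10⁻⁸·1.264) = 1.610×10¹⁰ K⁴.
T = (1.610×10¹⁰)^(1/4).

T ≈ 356 K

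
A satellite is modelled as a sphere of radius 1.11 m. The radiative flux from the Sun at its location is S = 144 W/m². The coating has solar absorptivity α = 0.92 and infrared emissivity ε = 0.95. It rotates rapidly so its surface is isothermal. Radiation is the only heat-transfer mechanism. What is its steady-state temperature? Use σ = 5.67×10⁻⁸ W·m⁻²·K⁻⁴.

T ≈ 157 K

At equilibrium, absorbed power = emitted power.
Absorbing cross-section = πr² = 3.871 m²; emitting surface = 4πr² = 15.48 m² (ratio 4).
αS·A_cross = εσ·A_surf·T⁴  ⇒  T⁴ = αS/(ε·4σ).
T⁴ = 0.920·144/(0.95·4·5.67×10⁻⁸) = 6.149×10⁸ K⁴.
T = (6.149×10⁸)^(1/4).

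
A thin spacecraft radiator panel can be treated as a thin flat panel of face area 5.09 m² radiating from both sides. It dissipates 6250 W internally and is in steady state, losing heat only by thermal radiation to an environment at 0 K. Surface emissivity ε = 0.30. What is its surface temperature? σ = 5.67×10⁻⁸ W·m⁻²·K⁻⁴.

T ≈ 436 K

Steady state: internal power = radiated power, P = εσA T⁴.
Radiating area A = 2·5.09 = 10.18 m².
T⁴ = P/(εσA) = 6250/(0.30·5.67×10⁻⁸·10.18) = 3.609×10¹⁰ K⁴.
T = (3.609×10¹⁰)^(1/4).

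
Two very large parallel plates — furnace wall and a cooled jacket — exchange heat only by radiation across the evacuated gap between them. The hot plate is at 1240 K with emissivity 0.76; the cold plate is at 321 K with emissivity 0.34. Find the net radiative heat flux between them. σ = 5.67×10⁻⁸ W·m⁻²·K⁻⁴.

For two infinite grey parallel plates, q = σ(T₁⁴ − T₂⁴)/(1/ε₁ + 1/ε₂ − 1).
T₁⁴ − T₂⁴ = 2.364×10¹² − 1.062×10¹⁰ = 2.354×10¹² K⁴.
1/ε₁ + 1/ε₂ − 1 = 1.316 + 2.941 − 1 = 3.257.
q = 5.67×10⁻⁸ × 2.354×10¹² / 3.257.

q ≈ 41000 W/m²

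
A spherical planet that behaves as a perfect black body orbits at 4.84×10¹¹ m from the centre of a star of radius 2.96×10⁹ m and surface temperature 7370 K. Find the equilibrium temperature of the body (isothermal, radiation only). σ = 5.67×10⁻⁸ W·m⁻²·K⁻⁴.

T ≈ 408 K

The star's surface emits σT_*⁴; at distance d the flux is S = σT_*⁴(R_*/d)².
S = 5.67×10⁻⁸·(7370)⁴·(2.96×10⁹/4.84×10¹¹)² = 6257 W/m².
For an isothermal sphere T⁴ = (1−a)S/(4σ) = 2.759×10¹⁰ K⁴.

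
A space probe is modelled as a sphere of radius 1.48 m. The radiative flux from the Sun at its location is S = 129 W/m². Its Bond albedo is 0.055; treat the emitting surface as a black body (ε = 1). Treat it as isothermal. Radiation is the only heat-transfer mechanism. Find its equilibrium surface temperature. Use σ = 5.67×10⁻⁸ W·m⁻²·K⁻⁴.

T ≈ 152 K

At equilibrium, absorbed power = emitted power.
Absorbing cross-section = πr² = 6.881 m²; emitting surface = 4πr² = 27.53 m² (ratio 4).
(1−a)S·A_cross = εσ·A_surf·T⁴  ⇒  T⁴ = (1−a)S/(4σ).
T⁴ = 0.945·129/(4·5.67×10⁻⁸) = 5.375×10⁸ K⁴.
T = (5.375×10⁸)^(1/4).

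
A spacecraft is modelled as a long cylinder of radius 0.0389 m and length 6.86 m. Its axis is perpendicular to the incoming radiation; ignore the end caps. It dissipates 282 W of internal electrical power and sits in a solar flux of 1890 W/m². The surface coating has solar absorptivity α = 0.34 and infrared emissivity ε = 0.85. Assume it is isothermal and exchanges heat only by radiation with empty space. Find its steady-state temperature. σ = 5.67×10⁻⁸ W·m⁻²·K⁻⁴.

At steady state, absorbed solar power + internal power = radiated power.
Absorbed: α·S·A_cross = 0.34·1890·0.5337 = 343.0 W (cross-section 2rL).
Total input = 343.0 + 282 = 625.0 W.
Radiated: εσ·A_surf·T⁴ with A_surf = 2πrL = 1.677 m².
T⁴ = 625.0/(0.85·5.67×10⁻⁸·1.677) = 7.734×10⁹ K⁴.

T ≈ 297 K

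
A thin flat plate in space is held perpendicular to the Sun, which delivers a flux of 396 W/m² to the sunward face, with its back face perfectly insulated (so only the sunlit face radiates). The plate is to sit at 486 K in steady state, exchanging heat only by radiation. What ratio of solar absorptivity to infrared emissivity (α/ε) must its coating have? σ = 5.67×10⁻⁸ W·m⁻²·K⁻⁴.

Balance: αS·A = εσ·1A·T⁴ ⇒ α/ε = σT⁴/S.
α/ε = 5.67×10⁻⁸·(486)⁴/396 = 5.67×10⁻⁸·5.579×10¹⁰/396.

α/ε ≈ 7.99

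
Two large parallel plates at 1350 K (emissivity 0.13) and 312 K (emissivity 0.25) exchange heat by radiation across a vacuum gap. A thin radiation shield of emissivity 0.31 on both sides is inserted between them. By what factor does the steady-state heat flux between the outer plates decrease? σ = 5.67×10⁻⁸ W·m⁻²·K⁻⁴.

factor ≈ 1.51

Without shield: q₀ = σΔ(T⁴)/(1/ε₁+1/ε₂−1) with denominator 10.69.
With shield the two gaps are in series; the resistances add: (1/ε₁+1/ε_s−1)+(1/ε_s+1/ε₂−1) = 9.918+6.226 = 16.14.
Heat-flux ratio q₀/q = 16.14/10.69.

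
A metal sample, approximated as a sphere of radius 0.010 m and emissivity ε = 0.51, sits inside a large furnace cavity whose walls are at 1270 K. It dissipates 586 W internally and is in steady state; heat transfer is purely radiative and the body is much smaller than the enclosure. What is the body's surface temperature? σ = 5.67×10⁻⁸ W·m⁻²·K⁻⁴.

T ≈ 2080 K

For a small grey body in a large enclosure, net radiated power = εσA(T⁴ − T_w⁴).
Steady state: P = εσA(T⁴ − T_w⁴) with A = 4πr² = 0.001257 m².
T⁴ = P/(εσA) + T_w⁴ = 586/(0.51·5.67×10⁻⁸·0.001257) + (1270)⁴
    = 1.613×10¹³ + 2.601×10¹² = 1.873×10¹³ K⁴.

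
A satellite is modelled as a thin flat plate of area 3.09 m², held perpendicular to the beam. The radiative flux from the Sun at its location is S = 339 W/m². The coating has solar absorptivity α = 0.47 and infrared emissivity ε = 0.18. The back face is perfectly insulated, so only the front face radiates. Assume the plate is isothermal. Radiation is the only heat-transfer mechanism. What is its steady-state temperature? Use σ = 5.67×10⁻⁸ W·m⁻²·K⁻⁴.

T ≈ 353 K

At equilibrium, absorbed power = emitted power.
Absorbing cross-section = A = 3.090 m²; emitting surface = A = 3.090 m² (ratio 1).
αS·A_cross = εσ·A_surf·T⁴  ⇒  T⁴ = αS/(ε·1σ).
T⁴ = 0.470·339/(0.18·1·5.67×10⁻⁸) = 1.561×10¹⁰ K⁴.
T = (1.561×10¹⁰)^(1/4).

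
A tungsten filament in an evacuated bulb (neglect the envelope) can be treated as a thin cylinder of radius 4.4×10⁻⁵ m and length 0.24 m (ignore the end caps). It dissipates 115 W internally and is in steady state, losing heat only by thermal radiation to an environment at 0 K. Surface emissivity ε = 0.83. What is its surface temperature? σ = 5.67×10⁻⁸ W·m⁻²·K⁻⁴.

T ≈ 2460 K

Steady state: internal power = radiated power, P = εσA T⁴.
Radiating area A = 2πrL = 6.635×10⁻⁵ m².
T⁴ = P/(εσA) = 115/(0.83·5.67×10⁻⁸·6.635×10⁻⁵) = 3.683×10¹³ K⁴.
T = (3.683×10¹³)^(1/4).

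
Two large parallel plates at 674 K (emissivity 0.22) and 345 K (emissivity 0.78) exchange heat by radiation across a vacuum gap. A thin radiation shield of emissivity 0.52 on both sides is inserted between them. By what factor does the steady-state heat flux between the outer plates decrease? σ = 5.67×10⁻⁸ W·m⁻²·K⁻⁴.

factor ≈ 1.59

Without shield: q₀ = σΔ(T⁴)/(1/ε₁+1/ε₂−1) with denominator 4.828.
With shield the two gaps are in series; the resistances add: (1/ε₁+1/ε_s−1)+(1/ε_s+1/ε₂−1) = 5.469+2.205 = 7.674.
Heat-flux ratio q₀/q = 7.674/4.828.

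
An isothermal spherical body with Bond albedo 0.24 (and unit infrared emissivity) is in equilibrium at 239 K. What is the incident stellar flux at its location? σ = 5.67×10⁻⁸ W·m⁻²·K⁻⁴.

S ≈ 974 W/m²

(1−a)S·πr² = σ·4πr²·T⁴ ⇒ S = 4σT⁴/(1−a).
S = 4·5.67×10⁻⁸·3.263×10⁹/0.760.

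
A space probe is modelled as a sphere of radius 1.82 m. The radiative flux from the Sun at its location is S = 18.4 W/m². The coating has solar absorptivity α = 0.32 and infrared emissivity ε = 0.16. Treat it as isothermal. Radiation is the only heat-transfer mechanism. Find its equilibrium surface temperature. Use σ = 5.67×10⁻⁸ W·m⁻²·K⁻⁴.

T ≈ 113 K

At equilibrium, absorbed power = emitted power.
Absorbing cross-section = πr² = 10.41 m²; emitting surface = 4πr² = 41.62 m² (ratio 4).
αS·A_cross = εσ·A_surf·T⁴  ⇒  T⁴ = αS/(ε·4σ).
T⁴ = 0.320·18.4/(0.16·4·5.67×10⁻⁸) = 1.623×10⁸ K⁴.
T = (1.623×10⁸)^(1/4).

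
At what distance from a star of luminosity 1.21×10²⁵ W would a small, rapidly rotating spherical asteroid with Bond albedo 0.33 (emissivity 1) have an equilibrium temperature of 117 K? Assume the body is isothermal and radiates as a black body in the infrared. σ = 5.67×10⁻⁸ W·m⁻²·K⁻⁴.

d ≈ 1.23×10¹¹ m

For an isothermal black-emitting sphere, (1−a)S·πr² = σ·4πr²·T⁴ ⇒ S = 4σT⁴/(1−a).
S = 4·5.67×10⁻⁸·(117)⁴/0.670 = 63.43 W/m².
Flux falls as S = L/(4πd²), so d = √(L/(4πS)) = √(1.21×10²⁵/(4π·63.43)).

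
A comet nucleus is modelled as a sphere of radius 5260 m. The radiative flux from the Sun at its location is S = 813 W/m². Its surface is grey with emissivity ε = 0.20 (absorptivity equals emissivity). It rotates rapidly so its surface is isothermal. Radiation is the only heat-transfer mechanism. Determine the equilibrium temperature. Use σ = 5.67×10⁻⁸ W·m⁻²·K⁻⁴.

T ≈ 245 K

At equilibrium, absorbed power = emitted power.
Absorbing cross-section = πr² = 8.692×10⁷ m²; emitting surface = 4πr² = 3.477×10⁸ m² (ratio 4).
εS·A_cross = εσ·A_surf·T⁴  ⇒  T⁴ = S/(4σ)   (ε cancels).
T⁴ = 813/(4·5.67×10⁻⁸) = 3.585×10⁹ K⁴.
T = (3.585×10⁹)^(1/4).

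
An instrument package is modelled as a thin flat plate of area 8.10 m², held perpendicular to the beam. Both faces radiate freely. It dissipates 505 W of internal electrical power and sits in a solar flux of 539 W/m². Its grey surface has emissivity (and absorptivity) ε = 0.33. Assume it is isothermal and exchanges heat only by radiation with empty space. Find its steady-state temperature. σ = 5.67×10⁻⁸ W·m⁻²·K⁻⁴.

At steady state, absorbed solar power + internal power = radiated power.
Absorbed: α·S·A_cross = 0.33·539·8.100 = 1441 W (cross-section A).
Total input = 1441 + 505 = 1946 W.
Radiated: εσ·A_surf·T⁴ with A_surf = 2A = 16.20 m².
T⁴ = 1946/(0.33·5.67×10⁻⁸·16.20) = 6.419×10⁹ K⁴.

T ≈ 283 K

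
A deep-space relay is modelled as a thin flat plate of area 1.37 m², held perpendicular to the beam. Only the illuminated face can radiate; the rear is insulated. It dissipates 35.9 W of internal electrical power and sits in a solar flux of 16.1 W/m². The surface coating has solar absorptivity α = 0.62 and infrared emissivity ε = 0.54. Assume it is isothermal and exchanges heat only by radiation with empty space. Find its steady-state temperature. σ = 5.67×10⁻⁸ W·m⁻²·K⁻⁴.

At steady state, absorbed solar power + internal power = radiated power.
Absorbed: α·S·A_cross = 0.62·16.1·1.370 = 13.68 W (cross-section A).
Total input = 13.68 + 35.9 = 49.58 W.
Radiated: εσ·A_surf·T⁴ with A_surf = A = 1.370 m².
T⁴ = 49.58/(0.54·5.67×10⁻⁸·1.370) = 1.182×10⁹ K⁴.

T ≈ 185 K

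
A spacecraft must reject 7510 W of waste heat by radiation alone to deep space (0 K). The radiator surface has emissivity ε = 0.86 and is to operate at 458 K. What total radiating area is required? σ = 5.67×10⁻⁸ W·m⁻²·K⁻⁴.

A ≈ 3.50 m²

P = εσA T⁴ ⇒ A = P/(εσT⁴).
T⁴ = 4.400×10¹⁰ K⁴.
A = 7510/(0.86 × 5.67×10⁻⁸ × 4.400×10¹⁰).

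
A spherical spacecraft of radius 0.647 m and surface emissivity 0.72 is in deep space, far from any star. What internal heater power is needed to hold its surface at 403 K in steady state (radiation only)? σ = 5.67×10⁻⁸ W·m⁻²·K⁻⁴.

P = εσ·4πr²·T⁴.
4πr² = 5.260 m²; T⁴ = 2.638×10¹⁰ K⁴.
P = 0.72·5.67×10⁻⁸·5.260·2.638×10¹⁰.

P ≈ 5660 W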